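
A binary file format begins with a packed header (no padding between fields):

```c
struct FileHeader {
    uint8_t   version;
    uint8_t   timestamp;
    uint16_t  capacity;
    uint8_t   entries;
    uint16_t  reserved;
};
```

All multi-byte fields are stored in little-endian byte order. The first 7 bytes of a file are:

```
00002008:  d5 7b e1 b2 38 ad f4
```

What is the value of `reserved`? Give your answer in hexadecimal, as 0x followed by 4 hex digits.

`reserved` follows `version` (1 B), `timestamp` (1 B), `capacity` (2 B), `entries` (1 B), so it starts at offset 1 + 1 + 2 + 1 = 5 and occupies 2 bytes.
Bytes at offsets 5..6: AD F4.
In little-endian order the low byte comes first in memory.
Reassemble most-significant byte first: F4 AD → 0xF4AD.

0xF4AD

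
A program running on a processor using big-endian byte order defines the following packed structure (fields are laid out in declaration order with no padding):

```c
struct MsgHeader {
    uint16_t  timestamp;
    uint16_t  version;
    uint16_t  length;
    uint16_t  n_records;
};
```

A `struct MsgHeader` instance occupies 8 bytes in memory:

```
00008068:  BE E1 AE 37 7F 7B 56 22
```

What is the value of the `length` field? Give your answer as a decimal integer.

32635

`length` follows `timestamp` (2 B), `version` (2 B), so it starts at offset 2 + 2 = 4 and occupies 2 bytes.
Bytes at offsets 4..5: 7F 7B.
Big-endian: lowest address holds the most-significant byte.
The bytes are already most-significant first: 0x7F7B.
0x7F7B = 32635.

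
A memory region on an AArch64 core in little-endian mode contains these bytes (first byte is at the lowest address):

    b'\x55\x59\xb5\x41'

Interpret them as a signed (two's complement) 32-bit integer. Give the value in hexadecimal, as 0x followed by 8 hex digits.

0x41B55955

In little-endian order the low byte comes first in memory.
Reassemble most-significant byte first: 41 B5 59 55 → 0x41B55955.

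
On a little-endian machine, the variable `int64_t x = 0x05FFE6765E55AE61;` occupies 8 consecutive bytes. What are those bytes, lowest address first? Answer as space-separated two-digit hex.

Split into bytes (most-significant first): 05 FF E6 76 5E 55 AE 61.
Little-endian stores the least-significant byte at the lowest address.
So at ascending addresses the bytes are 61 AE 55 5E 76 E6 FF 05.

61 AE 55 5E 76 E6 FF 05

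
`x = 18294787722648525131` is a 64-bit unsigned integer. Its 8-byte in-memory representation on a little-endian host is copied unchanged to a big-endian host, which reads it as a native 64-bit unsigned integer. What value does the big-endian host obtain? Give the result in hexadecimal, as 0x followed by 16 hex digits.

18294787722648525131 in 64-bit hexadecimal is 0xFDE42480F9A4994B.
Stored little-endian, the bytes at ascending addresses are 4B 99 A4 F9 80 24 E4 FD.
Read back as big-endian, the last byte is least significant, giving 0x4B99A4F98024E4FD.

0x4B99A4F98024E4FD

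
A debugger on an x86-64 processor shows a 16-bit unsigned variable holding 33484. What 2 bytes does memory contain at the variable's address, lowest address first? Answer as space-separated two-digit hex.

33484 in hexadecimal, padded to 16 bits, is 0x82CC.
Split into bytes (most-significant first): 82 CC.
In little-endian order the low byte comes first in memory.
So at ascending addresses the bytes are CC 82.

CC 82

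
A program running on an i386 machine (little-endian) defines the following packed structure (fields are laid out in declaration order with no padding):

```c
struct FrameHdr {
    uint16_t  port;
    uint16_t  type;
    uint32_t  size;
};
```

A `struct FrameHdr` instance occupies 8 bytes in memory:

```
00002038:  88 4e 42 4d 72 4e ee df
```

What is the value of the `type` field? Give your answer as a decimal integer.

19778

`type` follows `port` (2 bytes), so it starts at byte offset 2 and occupies 2 bytes.
Bytes at offsets 2..3: 42 4D.
Little-endian stores the least-significant byte at the lowest address.
Reassemble most-significant byte first: 4D 42 → 0x4D42.
0x4D42 = 19778.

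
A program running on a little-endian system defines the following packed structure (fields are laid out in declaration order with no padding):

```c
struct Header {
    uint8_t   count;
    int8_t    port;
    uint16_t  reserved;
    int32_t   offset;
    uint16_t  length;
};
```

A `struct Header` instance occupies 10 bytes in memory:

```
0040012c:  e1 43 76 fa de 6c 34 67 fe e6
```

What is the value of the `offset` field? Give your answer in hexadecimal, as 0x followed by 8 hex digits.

0x67346CDE

`offset` follows `count` (1 B), `port` (1 B), `reserved` (2 B), so it starts at offset 1 + 1 + 2 = 4 and occupies 4 bytes.
Bytes at offsets 4..7: DE 6C 34 67.
In little-endian order the low byte comes first in memory.
Reassemble most-significant byte first: 67 34 6C DE → 0x67346CDE.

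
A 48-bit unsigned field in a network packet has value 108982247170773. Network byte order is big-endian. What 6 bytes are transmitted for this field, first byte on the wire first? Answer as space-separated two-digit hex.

63 1E 68 21 22 D5

108982247170773 in hexadecimal, padded to 48 bits, is 0x631E682122D5.
Split into bytes (most-significant first): 63 1E 68 21 22 D5.
Big-endian: lowest address holds the most-significant byte.
So the memory order matches the most-significant-first order: 63 1E 68 21 22 D5.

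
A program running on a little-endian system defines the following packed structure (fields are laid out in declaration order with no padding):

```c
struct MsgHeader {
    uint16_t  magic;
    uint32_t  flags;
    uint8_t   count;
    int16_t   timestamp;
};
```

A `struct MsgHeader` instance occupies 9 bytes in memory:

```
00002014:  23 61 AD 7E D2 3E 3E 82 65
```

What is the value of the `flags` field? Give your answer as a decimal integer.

1053982381

`flags` follows `magic` (2 bytes), so it starts at byte offset 2 and occupies 4 bytes.
Bytes at offsets 2..5: AD 7E D2 3E.
Little-endian: lowest address holds the least-significant byte.
Reassemble most-significant byte first: 3E D2 7E AD → 0x3ED27EAD.
0x3ED27EAD = 1053982381.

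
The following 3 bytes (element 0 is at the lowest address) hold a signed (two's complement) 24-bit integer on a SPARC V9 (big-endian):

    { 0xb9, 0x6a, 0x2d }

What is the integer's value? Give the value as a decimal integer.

Big-endian stores the most-significant byte at the lowest address.
The bytes are already most-significant first: 0xB96A2D.
Top bit is set, so as a signed 24-bit value this is 0xB96A2D − 2^24 = -4625875.

-4625875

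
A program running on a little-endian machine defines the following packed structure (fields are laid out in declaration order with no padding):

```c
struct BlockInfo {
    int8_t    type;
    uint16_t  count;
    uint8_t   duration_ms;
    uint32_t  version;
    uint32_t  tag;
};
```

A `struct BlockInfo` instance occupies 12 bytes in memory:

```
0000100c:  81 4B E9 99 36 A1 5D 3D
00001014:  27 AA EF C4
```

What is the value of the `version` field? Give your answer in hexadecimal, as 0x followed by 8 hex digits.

0x3D5DA136

`version` follows `type` (1 B), `count` (2 B), `duration_ms` (1 B), so it starts at offset 1 + 2 + 1 = 4 and occupies 4 bytes.
Bytes at offsets 4..7: 36 A1 5D 3D.
Little-endian: lowest address holds the least-significant byte.
Reassemble most-significant byte first: 3D 5D A1 36 → 0x3D5DA136.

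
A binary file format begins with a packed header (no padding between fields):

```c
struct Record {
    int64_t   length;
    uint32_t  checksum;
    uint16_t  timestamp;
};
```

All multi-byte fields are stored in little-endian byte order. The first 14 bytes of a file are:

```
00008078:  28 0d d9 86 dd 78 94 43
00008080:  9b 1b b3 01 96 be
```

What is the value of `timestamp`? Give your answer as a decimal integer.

`timestamp` follows `length` (8 B), `checksum` (4 B), so it starts at offset 8 + 4 = 12 and occupies 2 bytes.
Bytes at offsets 12..13: 96 BE.
Little-endian stores the least-significant byte at the lowest address.
Reassemble most-significant byte first: BE 96 → 0xBE96.
0xBE96 = 48790.

48790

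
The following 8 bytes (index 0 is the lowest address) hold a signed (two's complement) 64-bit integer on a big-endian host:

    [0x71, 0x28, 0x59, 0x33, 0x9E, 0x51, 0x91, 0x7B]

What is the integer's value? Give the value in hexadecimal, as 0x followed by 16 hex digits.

Big-endian: lowest address holds the most-significant byte.
The bytes are already most-significant first: 0x712859339E51917B.

0x712859339E51917B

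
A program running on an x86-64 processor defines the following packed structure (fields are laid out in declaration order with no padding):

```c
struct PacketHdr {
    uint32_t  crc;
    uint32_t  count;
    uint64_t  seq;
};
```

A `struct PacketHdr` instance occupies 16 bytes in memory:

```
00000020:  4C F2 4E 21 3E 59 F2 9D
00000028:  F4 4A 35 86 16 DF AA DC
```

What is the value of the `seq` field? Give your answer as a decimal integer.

`seq` follows `crc` (4 B), `count` (4 B), so it starts at offset 4 + 4 = 8 and occupies 8 bytes.
Bytes at offsets 8..15: F4 4A 35 86 16 DF AA DC.
In little-endian order the low byte comes first in memory.
Reassemble most-significant byte first: DC AA DF 16 86 35 4A F4 → 0xDCAADF1686354AF4.
0xDCAADF1686354AF4 = 15900766722218871540.

15900766722218871540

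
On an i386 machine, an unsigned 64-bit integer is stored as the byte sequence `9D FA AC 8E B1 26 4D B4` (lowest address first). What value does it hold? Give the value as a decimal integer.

12992083044078516893

In little-endian order the low byte comes first in memory.
Reassemble most-significant byte first: B4 4D 26 B1 8E AC FA 9D → 0xB44D26B18EACFA9D.
0xB44D26B18EACFA9D = 12992083044078516893.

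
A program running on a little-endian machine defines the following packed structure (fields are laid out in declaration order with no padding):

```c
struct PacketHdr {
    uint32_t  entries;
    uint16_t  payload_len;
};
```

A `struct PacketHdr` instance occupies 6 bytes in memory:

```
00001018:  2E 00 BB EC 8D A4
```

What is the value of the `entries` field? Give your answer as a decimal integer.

`entries` is the first field, at byte offset 0, occupying 4 bytes.
Bytes at offsets 0..3: 2E 00 BB EC.
Little-endian stores the least-significant byte at the lowest address.
Reassemble most-significant byte first: EC BB 00 2E → 0xECBB002E.
0xECBB002E = 3971678254.

3971678254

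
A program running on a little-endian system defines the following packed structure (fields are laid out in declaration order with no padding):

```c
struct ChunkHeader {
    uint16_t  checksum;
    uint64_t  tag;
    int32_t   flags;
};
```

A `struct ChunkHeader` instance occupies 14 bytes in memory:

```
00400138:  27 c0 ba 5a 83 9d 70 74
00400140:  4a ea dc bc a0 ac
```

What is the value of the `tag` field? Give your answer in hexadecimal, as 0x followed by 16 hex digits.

`tag` follows `checksum` (2 bytes), so it starts at byte offset 2 and occupies 8 bytes.
Bytes at offsets 2..9: BA 5A 83 9D 70 74 4A EA.
Little-endian: lowest address holds the least-significant byte.
Reassemble most-significant byte first: EA 4A 74 70 9D 83 5A BA → 0xEA4A74709D835ABA.

0xEA4A74709D835ABA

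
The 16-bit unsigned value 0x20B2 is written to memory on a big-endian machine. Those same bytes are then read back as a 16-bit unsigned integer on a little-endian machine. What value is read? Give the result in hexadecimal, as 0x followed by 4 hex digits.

0xB220

Stored big-endian, the bytes at ascending addresses are 20 B2.
Read back as little-endian, the first byte is least significant, giving 0xB220.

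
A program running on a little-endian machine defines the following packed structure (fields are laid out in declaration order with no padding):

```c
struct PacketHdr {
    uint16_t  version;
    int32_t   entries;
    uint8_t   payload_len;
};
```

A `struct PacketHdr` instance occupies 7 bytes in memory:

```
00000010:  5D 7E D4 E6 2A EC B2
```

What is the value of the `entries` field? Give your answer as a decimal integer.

-332732716

`entries` follows `version` (2 bytes), so it starts at byte offset 2 and occupies 4 bytes.
Bytes at offsets 2..5: D4 E6 2A EC.
In little-endian order the low byte comes first in memory.
Reassemble most-significant byte first: EC 2A E6 D4 → 0xEC2AE6D4.
Top bit is set, so as a signed 32-bit value this is 0xEC2AE6D4 − 2^32 = -332732716.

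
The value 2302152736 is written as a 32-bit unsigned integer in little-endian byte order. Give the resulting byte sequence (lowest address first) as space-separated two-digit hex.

2302152736 in hexadecimal, padded to 32 bits, is 0x89381020.
Split into bytes (most-significant first): 89 38 10 20.
Little-endian: lowest address holds the least-significant byte.
So at ascending addresses the bytes are 20 10 38 89.

20 10 38 89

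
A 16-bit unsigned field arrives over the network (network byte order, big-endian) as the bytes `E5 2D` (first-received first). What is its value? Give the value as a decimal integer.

58669

Big-endian: lowest address holds the most-significant byte.
The bytes are already most-significant first: 0xE52D.
0xE52D = 58669.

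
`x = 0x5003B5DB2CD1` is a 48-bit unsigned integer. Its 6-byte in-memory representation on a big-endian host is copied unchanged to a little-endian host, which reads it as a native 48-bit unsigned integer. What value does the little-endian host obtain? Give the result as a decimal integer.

229990594839376

Stored big-endian, the bytes at ascending addresses are 50 03 B5 DB 2C D1.
Read back as little-endian, the first byte is least significant, giving 0xD12CDBB50350.
0xD12CDBB50350 = 229990594839376.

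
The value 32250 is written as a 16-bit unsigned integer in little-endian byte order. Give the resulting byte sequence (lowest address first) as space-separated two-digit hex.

32250 in hexadecimal, padded to 16 bits, is 0x7DFA.
Split into bytes (most-significant first): 7D FA.
Little-endian stores the least-significant byte at the lowest address.
So at ascending addresses the bytes are FA 7D.

FA 7D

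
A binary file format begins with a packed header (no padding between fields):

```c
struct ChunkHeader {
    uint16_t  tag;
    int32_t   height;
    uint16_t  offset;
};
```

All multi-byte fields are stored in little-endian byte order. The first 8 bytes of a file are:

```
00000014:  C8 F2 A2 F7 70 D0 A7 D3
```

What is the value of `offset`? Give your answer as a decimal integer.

`offset` follows `tag` (2 B), `height` (4 B), so it starts at offset 2 + 4 = 6 and occupies 2 bytes.
Bytes at offsets 6..7: A7 D3.
In little-endian order the low byte comes first in memory.
Reassemble most-significant byte first: D3 A7 → 0xD3A7.
0xD3A7 = 54183.

54183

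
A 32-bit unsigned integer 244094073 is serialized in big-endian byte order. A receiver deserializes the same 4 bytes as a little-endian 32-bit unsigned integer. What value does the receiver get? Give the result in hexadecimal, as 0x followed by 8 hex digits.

244094073 in 32-bit hexadecimal is 0x0E8C9479.
Stored big-endian, the bytes at ascending addresses are 0E 8C 94 79.
Read back as little-endian, the first byte is least significant, giving 0x79948C0E.

0x79948C0E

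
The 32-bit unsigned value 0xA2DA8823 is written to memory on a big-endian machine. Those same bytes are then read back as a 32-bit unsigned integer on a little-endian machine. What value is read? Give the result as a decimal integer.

596171426

Stored big-endian, the bytes at ascending addresses are A2 DA 88 23.
Read back as little-endian, the first byte is least significant, giving 0x2388DAA2.
0x2388DAA2 = 596171426.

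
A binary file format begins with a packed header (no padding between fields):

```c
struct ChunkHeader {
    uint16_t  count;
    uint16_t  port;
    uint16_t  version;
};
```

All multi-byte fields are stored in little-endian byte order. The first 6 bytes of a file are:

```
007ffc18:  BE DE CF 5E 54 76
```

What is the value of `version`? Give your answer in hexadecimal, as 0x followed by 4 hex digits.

0x7654

`version` follows `count` (2 B), `port` (2 B), so it starts at offset 2 + 2 = 4 and occupies 2 bytes.
Bytes at offsets 4..5: 54 76.
In little-endian order the low byte comes first in memory.
Reassemble most-significant byte first: 76 54 → 0x7654.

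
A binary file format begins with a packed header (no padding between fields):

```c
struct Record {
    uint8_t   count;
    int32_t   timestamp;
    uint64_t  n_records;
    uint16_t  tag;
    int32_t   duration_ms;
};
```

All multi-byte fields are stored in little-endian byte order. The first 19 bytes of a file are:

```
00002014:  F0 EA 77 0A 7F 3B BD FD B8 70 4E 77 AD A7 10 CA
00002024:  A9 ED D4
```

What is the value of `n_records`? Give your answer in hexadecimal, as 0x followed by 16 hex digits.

`n_records` follows `count` (1 B), `timestamp` (4 B), so it starts at offset 1 + 4 = 5 and occupies 8 bytes.
Bytes at offsets 5..12: 3B BD FD B8 70 4E 77 AD.
Little-endian: lowest address holds the least-significant byte.
Reassemble most-significant byte first: AD 77 4E 70 B8 FD BD 3B → 0xAD774E70B8FDBD3B.

0xAD774E70B8FDBD3B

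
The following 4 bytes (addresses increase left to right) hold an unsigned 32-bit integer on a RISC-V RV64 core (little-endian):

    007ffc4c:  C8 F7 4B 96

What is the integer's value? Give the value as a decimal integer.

2521561032

Little-endian stores the least-significant byte at the lowest address.
Reassemble most-significant byte first: 96 4B F7 C8 → 0x964BF7C8.
0x964BF7C8 = 2521561032.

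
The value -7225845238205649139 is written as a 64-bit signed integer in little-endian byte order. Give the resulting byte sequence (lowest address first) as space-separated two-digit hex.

0D EF CD 3E 0A A4 B8 9B

Two's complement of -7225845238205649139 in 64 bits: 7225845238205649139 = 0x64475BF5C13210F3; invert → 0x9BB8A40A3ECDEF0C; add 1 → 0x9BB8A40A3ECDEF0D.
Split into bytes (most-significant first): 9B B8 A4 0A 3E CD EF 0D.
Little-endian: lowest address holds the least-significant byte.
So at ascending addresses the bytes are 0D EF CD 3E 0A A4 B8 9B.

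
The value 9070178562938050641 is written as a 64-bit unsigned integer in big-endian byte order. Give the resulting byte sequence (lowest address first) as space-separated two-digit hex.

7D DF BF 58 DD 49 18 51

9070178562938050641 in hexadecimal, padded to 64 bits, is 0x7DDFBF58DD491851.
Split into bytes (most-significant first): 7D DF BF 58 DD 49 18 51.
Big-endian stores the most-significant byte at the lowest address.
So the memory order matches the most-significant-first order: 7D DF BF 58 DD 49 18 51.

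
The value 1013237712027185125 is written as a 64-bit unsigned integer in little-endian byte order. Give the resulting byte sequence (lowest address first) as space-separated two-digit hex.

1013237712027185125 in hexadecimal, padded to 64 bits, is 0x0E0FBE54AA68EFE5.
Split into bytes (most-significant first): 0E 0F BE 54 AA 68 EF E5.
In little-endian order the low byte comes first in memory.
So at ascending addresses the bytes are E5 EF 68 AA 54 BE 0F 0E.

E5 EF 68 AA 54 BE 0F 0E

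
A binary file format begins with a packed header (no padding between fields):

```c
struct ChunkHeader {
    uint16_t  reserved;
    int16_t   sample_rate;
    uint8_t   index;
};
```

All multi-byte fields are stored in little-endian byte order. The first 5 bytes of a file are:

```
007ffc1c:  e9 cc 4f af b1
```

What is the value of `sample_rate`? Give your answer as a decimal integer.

-20657

`sample_rate` follows `reserved` (2 bytes), so it starts at byte offset 2 and occupies 2 bytes.
Bytes at offsets 2..3: 4F AF.
Little-endian stores the least-significant byte at the lowest address.
Reassemble most-significant byte first: AF 4F → 0xAF4F.
Top bit is set, so as a signed 16-bit value this is 0xAF4F − 2^16 = -20657.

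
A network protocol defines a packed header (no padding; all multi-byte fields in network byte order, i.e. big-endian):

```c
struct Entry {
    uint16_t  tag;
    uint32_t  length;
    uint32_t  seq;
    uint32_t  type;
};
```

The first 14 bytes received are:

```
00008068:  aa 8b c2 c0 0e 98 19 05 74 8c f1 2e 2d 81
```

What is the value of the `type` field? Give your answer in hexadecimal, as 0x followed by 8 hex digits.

`type` follows `tag` (2 B), `length` (4 B), `seq` (4 B), so it starts at offset 2 + 4 + 4 = 10 and occupies 4 bytes.
Bytes at offsets 10..13: F1 2E 2D 81.
Big-endian: lowest address holds the most-significant byte.
The bytes are already most-significant first: 0xF12E2D81.

0xF12E2D81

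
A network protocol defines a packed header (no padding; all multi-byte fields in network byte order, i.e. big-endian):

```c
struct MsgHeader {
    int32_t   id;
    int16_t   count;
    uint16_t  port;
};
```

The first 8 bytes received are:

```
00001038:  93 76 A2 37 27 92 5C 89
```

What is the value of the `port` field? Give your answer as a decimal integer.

`port` follows `id` (4 B), `count` (2 B), so it starts at offset 4 + 2 = 6 and occupies 2 bytes.
Bytes at offsets 6..7: 5C 89.
Big-endian stores the most-significant byte at the lowest address.
The bytes are already most-significant first: 0x5C89.
0x5C89 = 23689.

23689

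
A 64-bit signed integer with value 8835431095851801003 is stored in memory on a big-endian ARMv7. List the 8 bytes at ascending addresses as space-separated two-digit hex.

8835431095851801003 in hexadecimal, padded to 64 bits, is 0x7A9DC1C501AFD9AB.
Split into bytes (most-significant first): 7A 9D C1 C5 01 AF D9 AB.
In big-endian order the high byte comes first in memory.
So the memory order matches the most-significant-first order: 7A 9D C1 C5 01 AF D9 AB.

7A 9D C1 C5 01 AF D9 AB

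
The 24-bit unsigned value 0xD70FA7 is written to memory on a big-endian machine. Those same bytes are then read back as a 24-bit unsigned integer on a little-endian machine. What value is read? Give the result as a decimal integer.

Stored big-endian, the bytes at ascending addresses are D7 0F A7.
Read back as little-endian, the first byte is least significant, giving 0xA70FD7.
0xA70FD7 = 10948567.

10948567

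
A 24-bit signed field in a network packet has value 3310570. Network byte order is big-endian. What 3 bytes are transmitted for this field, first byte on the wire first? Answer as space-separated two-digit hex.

3310570 in hexadecimal, padded to 24 bits, is 0x3283EA.
Split into bytes (most-significant first): 32 83 EA.
Big-endian: lowest address holds the most-significant byte.
So the memory order matches the most-significant-first order: 32 83 EA.

32 83 EA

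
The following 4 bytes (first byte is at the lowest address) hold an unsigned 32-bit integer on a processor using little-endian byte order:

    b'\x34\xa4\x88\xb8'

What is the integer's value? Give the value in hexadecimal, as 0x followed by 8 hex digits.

Little-endian stores the least-significant byte at the lowest address.
Reassemble most-significant byte first: B8 88 A4 34 → 0xB888A434.

0xB888A434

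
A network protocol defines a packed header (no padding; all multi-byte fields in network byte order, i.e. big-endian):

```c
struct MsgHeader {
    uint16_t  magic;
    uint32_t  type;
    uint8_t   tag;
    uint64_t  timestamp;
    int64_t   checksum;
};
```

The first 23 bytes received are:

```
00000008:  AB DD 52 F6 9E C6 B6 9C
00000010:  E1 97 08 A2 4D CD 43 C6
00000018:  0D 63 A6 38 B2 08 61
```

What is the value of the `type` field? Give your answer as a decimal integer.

1391894214

`type` follows `magic` (2 bytes), so it starts at byte offset 2 and occupies 4 bytes.
Bytes at offsets 2..5: 52 F6 9E C6.
Big-endian: lowest address holds the most-significant byte.
The bytes are already most-significant first: 0x52F69EC6.
0x52F69EC6 = 1391894214.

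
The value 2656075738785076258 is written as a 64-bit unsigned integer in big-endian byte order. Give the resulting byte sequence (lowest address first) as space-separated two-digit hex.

24 DC 46 CF DA D1 54 22

2656075738785076258 in hexadecimal, padded to 64 bits, is 0x24DC46CFDAD15422.
Split into bytes (most-significant first): 24 DC 46 CF DA D1 54 22.
In big-endian order the high byte comes first in memory.
So the memory order matches the most-significant-first order: 24 DC 46 CF DA D1 54 22.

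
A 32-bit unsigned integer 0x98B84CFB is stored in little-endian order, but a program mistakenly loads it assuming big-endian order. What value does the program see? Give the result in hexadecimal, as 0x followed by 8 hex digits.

Stored little-endian, the bytes at ascending addresses are FB 4C B8 98.
Read back as big-endian, the last byte is least significant, giving 0xFB4CB898.

0xFB4CB898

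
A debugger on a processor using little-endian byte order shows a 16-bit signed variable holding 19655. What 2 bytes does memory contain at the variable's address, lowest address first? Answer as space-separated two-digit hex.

C7 4C

19655 in hexadecimal, padded to 16 bits, is 0x4CC7.
Split into bytes (most-significant first): 4C C7.
In little-endian order the low byte comes first in memory.
So at ascending addresses the bytes are C7 4C.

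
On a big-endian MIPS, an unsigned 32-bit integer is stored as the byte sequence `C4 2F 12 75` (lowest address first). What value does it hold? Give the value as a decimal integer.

Big-endian stores the most-significant byte at the lowest address.
The bytes are already most-significant first: 0xC42F1275.
0xC42F1275 = 3291419253.

3291419253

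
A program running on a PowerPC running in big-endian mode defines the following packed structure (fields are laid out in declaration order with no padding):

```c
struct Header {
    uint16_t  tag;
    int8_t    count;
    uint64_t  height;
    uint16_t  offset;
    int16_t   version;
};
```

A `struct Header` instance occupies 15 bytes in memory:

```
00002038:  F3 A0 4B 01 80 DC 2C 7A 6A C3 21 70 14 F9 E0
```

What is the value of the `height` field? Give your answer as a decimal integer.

`height` follows `tag` (2 B), `count` (1 B), so it starts at offset 2 + 1 = 3 and occupies 8 bytes.
Bytes at offsets 3..10: 01 80 DC 2C 7A 6A C3 21.
Big-endian stores the most-significant byte at the lowest address.
The bytes are already most-significant first: 0x0180DC2C7A6AC321.
0x0180DC2C7A6AC321 = 108328474647380769.

108328474647380769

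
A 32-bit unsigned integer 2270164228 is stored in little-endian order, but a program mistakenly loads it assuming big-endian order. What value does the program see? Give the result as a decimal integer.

2270164228 in 32-bit hexadecimal is 0x874FF504.
Stored little-endian, the bytes at ascending addresses are 04 F5 4F 87.
Read back as big-endian, the last byte is least significant, giving 0x04F54F87.
0x04F54F87 = 83185543.

83185543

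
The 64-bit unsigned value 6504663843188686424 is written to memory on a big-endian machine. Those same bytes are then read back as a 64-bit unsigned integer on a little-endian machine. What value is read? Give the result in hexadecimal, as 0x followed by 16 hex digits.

0x58BE965C4D35455A

6504663843188686424 in 64-bit hexadecimal is 0x5A45354D5C96BE58.
Stored big-endian, the bytes at ascending addresses are 5A 45 35 4D 5C 96 BE 58.
Read back as little-endian, the first byte is least significant, giving 0x58BE965C4D35455A.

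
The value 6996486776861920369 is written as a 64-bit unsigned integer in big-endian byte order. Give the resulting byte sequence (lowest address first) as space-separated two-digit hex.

61 18 83 A7 92 92 8C 71

6996486776861920369 in hexadecimal, padded to 64 bits, is 0x611883A792928C71.
Split into bytes (most-significant first): 61 18 83 A7 92 92 8C 71.
Big-endian: lowest address holds the most-significant byte.
So the memory order matches the most-significant-first order: 61 18 83 A7 92 92 8C 71.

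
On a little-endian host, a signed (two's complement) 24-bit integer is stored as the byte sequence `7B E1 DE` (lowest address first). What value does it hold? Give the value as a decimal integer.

-2170501

Little-endian stores the least-significant byte at the lowest address.
Reassemble most-significant byte first: DE E1 7B → 0xDEE17B.
Top bit is set, so as a signed 24-bit value this is 0xDEE17B − 2^24 = -2170501.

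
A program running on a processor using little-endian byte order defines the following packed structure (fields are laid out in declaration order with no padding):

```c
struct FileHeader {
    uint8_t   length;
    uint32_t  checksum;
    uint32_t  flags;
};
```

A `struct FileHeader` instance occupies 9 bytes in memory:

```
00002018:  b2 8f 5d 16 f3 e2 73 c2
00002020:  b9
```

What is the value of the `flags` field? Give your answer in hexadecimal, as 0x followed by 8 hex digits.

0xB9C273E2

`flags` follows `length` (1 B), `checksum` (4 B), so it starts at offset 1 + 4 = 5 and occupies 4 bytes.
Bytes at offsets 5..8: E2 73 C2 B9.
In little-endian order the low byte comes first in memory.
Reassemble most-significant byte first: B9 C2 73 E2 → 0xB9C273E2.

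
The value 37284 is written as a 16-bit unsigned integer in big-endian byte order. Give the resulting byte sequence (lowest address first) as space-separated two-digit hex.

91 A4

37284 in hexadecimal, padded to 16 bits, is 0x91A4.
Split into bytes (most-significant first): 91 A4.
Big-endian stores the most-significant byte at the lowest address.
So the memory order matches the most-significant-first order: 91 A4.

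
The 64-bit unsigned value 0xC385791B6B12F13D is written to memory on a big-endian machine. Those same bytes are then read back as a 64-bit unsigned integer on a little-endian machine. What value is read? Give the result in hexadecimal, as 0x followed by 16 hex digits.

Stored big-endian, the bytes at ascending addresses are C3 85 79 1B 6B 12 F1 3D.
Read back as little-endian, the first byte is least significant, giving 0x3DF1126B1B7985C3.

0x3DF1126B1B7985C3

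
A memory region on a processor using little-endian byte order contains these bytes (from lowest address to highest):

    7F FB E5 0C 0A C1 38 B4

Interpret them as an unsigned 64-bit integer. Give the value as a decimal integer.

Little-endian: lowest address holds the least-significant byte.
Reassemble most-significant byte first: B4 38 C1 0A 0C E5 FB 7F → 0xB438C10A0CE5FB7F.
0xB438C10A0CE5FB7F = 12986341774433057663.

12986341774433057663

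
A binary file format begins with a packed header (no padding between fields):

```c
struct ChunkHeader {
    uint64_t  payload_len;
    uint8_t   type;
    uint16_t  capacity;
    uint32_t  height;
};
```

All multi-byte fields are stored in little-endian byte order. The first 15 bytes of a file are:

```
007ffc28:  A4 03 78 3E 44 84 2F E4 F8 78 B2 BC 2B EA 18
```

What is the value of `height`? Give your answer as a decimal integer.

`height` follows `payload_len` (8 B), `type` (1 B), `capacity` (2 B), so it starts at offset 8 + 1 + 2 = 11 and occupies 4 bytes.
Bytes at offsets 11..14: BC 2B EA 18.
Little-endian: lowest address holds the least-significant byte.
Reassemble most-significant byte first: 18 EA 2B BC → 0x18EA2BBC.
0x18EA2BBC = 417999804.

417999804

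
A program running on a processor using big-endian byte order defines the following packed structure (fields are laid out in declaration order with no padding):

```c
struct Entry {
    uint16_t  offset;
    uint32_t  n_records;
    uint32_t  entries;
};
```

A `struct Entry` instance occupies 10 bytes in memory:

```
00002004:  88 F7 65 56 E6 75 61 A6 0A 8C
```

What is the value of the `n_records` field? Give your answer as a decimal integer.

1700193909

`n_records` follows `offset` (2 bytes), so it starts at byte offset 2 and occupies 4 bytes.
Bytes at offsets 2..5: 65 56 E6 75.
Big-endian: lowest address holds the most-significant byte.
The bytes are already most-significant first: 0x6556E675.
0x6556E675 = 1700193909.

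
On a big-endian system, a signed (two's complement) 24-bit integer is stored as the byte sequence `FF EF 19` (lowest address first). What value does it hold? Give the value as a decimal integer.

-4327

In big-endian order the high byte comes first in memory.
The bytes are already most-significant first: 0xFFEF19.
Top bit is set, so as a signed 24-bit value this is 0xFFEF19 − 2^24 = -4327.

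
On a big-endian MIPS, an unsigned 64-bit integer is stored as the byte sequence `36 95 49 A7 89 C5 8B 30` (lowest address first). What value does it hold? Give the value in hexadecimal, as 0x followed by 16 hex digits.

0x369549A789C58B30

In big-endian order the high byte comes first in memory.
The bytes are already most-significant first: 0x369549A789C58B30.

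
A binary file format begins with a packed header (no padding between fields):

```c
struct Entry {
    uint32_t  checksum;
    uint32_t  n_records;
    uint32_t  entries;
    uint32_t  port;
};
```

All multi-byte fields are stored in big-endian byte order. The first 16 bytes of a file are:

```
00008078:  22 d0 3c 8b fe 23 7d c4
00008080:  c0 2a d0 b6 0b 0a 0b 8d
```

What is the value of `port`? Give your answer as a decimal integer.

`port` follows `checksum` (4 B), `n_records` (4 B), `entries` (4 B), so it starts at offset 4 + 4 + 4 = 12 and occupies 4 bytes.
Bytes at offsets 12..15: 0B 0A 0B 8D.
In big-endian order the high byte comes first in memory.
The bytes are already most-significant first: 0x0B0A0B8D.
0x0B0A0B8D = 185207693.

185207693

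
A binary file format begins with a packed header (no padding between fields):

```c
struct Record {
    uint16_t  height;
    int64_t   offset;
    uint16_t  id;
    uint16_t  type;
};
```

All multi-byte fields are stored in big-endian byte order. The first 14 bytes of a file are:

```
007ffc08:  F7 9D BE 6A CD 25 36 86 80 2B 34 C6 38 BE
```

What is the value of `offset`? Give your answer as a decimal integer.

`offset` follows `height` (2 bytes), so it starts at byte offset 2 and occupies 8 bytes.
Bytes at offsets 2..9: BE 6A CD 25 36 86 80 2B.
Big-endian stores the most-significant byte at the lowest address.
The bytes are already most-significant first: 0xBE6ACD253686802B.
Top bit is set, so as a signed 64-bit value this is 0xBE6ACD253686802B − 2^64 = -4725739299259645909.

-4725739299259645909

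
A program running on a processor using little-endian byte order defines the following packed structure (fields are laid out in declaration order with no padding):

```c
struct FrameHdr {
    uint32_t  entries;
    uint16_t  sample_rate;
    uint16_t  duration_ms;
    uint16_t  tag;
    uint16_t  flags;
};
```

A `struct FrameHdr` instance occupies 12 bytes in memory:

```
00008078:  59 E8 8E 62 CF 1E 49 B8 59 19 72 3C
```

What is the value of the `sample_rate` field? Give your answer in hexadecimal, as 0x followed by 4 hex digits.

`sample_rate` follows `entries` (4 bytes), so it starts at byte offset 4 and occupies 2 bytes.
Bytes at offsets 4..5: CF 1E.
In little-endian order the low byte comes first in memory.
Reassemble most-significant byte first: 1E CF → 0x1ECF.

0x1ECF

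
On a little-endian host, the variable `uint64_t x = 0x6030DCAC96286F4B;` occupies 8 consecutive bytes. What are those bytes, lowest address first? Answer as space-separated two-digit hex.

4B 6F 28 96 AC DC 30 60

Split into bytes (most-significant first): 60 30 DC AC 96 28 6F 4B.
In little-endian order the low byte comes first in memory.
So at ascending addresses the bytes are 4B 6F 28 96 AC DC 30 60.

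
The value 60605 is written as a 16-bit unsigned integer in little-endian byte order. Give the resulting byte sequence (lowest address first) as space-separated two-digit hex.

BD EC

60605 in hexadecimal, padded to 16 bits, is 0xECBD.
Split into bytes (most-significant first): EC BD.
In little-endian order the low byte comes first in memory.
So at ascending addresses the bytes are BD EC.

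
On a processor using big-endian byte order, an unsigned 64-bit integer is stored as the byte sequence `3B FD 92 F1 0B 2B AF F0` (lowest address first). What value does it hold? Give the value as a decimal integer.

Big-endian: lowest address holds the most-significant byte.
The bytes are already most-significant first: 0x3BFD92F10B2BAFF0.
0x3BFD92F10B2BAFF0 = 4322772781317730288.

4322772781317730288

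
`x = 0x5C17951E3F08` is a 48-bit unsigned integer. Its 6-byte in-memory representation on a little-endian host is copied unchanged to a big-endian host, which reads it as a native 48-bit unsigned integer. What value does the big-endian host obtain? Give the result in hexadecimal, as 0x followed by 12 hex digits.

Stored little-endian, the bytes at ascending addresses are 08 3F 1E 95 17 5C.
Read back as big-endian, the last byte is least significant, giving 0x083F1E95175C.

0x083F1E95175C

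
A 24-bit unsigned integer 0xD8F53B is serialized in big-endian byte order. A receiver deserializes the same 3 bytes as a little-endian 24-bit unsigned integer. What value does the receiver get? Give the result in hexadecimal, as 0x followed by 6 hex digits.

0x3BF5D8

Stored big-endian, the bytes at ascending addresses are D8 F5 3B.
Read back as little-endian, the first byte is least significant, giving 0x3BF5D8.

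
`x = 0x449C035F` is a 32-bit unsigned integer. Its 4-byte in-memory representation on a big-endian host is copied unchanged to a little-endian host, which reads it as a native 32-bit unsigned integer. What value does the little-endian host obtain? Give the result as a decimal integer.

Stored big-endian, the bytes at ascending addresses are 44 9C 03 5F.
Read back as little-endian, the first byte is least significant, giving 0x5F039C44.
0x5F039C44 = 1594072132.

1594072132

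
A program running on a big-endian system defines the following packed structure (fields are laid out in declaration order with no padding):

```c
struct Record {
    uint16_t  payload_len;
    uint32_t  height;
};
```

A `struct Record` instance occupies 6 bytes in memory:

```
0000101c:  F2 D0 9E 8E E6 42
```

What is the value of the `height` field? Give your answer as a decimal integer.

`height` follows `payload_len` (2 bytes), so it starts at byte offset 2 and occupies 4 bytes.
Bytes at offsets 2..5: 9E 8E E6 42.
Big-endian stores the most-significant byte at the lowest address.
The bytes are already most-significant first: 0x9E8EE642.
0x9E8EE642 = 2660165186.

2660165186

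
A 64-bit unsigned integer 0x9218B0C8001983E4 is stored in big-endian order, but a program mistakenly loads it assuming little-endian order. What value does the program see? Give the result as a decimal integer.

16466032153754343570

Stored big-endian, the bytes at ascending addresses are 92 18 B0 C8 00 19 83 E4.
Read back as little-endian, the first byte is least significant, giving 0xE4831900C8B01892.
0xE4831900C8B01892 = 16466032153754343570.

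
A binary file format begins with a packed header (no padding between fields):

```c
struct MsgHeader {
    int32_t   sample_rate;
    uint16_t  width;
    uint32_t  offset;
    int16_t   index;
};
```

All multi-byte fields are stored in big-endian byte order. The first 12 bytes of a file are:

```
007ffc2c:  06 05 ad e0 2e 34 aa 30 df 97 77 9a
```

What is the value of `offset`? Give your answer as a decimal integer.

`offset` follows `sample_rate` (4 B), `width` (2 B), so it starts at offset 4 + 2 = 6 and occupies 4 bytes.
Bytes at offsets 6..9: AA 30 DF 97.
In big-endian order the high byte comes first in memory.
The bytes are already most-significant first: 0xAA30DF97.
0xAA30DF97 = 2855329687.

2855329687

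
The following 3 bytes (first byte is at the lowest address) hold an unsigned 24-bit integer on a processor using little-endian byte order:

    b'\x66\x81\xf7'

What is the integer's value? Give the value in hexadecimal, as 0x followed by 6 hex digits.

Little-endian stores the least-significant byte at the lowest address.
Reassemble most-significant byte first: F7 81 66 → 0xF78166.

0xF78166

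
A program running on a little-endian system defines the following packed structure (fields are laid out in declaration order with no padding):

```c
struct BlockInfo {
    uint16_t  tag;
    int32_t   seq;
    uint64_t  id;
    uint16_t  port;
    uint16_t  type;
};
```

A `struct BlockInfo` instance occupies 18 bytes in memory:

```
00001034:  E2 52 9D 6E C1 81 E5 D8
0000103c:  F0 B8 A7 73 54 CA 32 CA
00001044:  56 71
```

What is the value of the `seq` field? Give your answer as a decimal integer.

-2118029667

`seq` follows `tag` (2 bytes), so it starts at byte offset 2 and occupies 4 bytes.
Bytes at offsets 2..5: 9D 6E C1 81.
Little-endian stores the least-significant byte at the lowest address.
Reassemble most-significant byte first: 81 C1 6E 9D → 0x81C16E9D.
Top bit is set, so as a signed 32-bit value this is 0x81C16E9D − 2^32 = -2118029667.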